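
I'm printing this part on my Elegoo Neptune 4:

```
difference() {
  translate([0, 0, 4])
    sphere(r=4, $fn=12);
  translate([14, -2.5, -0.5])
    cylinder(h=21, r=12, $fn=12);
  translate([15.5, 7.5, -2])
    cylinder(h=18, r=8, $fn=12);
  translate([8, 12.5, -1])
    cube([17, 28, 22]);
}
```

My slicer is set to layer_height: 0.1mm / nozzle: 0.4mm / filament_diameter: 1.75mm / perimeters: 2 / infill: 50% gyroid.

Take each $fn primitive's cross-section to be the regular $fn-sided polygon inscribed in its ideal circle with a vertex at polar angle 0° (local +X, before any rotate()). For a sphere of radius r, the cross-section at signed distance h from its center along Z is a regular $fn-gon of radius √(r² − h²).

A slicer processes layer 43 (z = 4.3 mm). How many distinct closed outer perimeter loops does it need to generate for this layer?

1

At z = 4.3 mm: the r=4 sphere contributes a regular 12-gon of circumradius √(4²−0.3²) = 3.989; the cylinder at (14, -2.5): section is a regular 12-gon, circumradius r=12; the r=8 cylinder at (15.5, 7.5) gives a regular 12-gon of circumradius 8 (constant along its height); the cube at (8, 12.5) is present — its section is the full 17×28 rectangle; Taking the first minus the rest: starting from the r=4 sphere, the r=12 cylinder at (14, -2.5) partially overlaps it — only the 5.15 mm² overlap (of its 432.00 mm²) is removed, clipping the outline; the r=8 cylinder at (15.5, 7.5) misses the remaining region (no effect); the 17×28 cube at (8, 12.5) misses the remaining region (no effect) — 1 connected region. The result has 1 disconnected region.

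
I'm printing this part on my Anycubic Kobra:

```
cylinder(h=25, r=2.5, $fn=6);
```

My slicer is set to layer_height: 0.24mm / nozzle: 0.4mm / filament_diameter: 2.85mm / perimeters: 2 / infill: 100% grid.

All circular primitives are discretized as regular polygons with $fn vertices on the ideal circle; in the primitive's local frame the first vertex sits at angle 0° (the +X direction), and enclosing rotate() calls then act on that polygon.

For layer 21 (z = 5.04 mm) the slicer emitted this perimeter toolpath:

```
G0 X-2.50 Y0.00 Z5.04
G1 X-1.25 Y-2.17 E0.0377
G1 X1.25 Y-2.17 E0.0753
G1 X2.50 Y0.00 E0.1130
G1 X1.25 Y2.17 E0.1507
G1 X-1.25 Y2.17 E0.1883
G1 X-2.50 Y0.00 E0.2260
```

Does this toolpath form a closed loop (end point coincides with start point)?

yes

Start point (G0): (-2.50, 0.00). End point (last G1): the path returns to the start — closed.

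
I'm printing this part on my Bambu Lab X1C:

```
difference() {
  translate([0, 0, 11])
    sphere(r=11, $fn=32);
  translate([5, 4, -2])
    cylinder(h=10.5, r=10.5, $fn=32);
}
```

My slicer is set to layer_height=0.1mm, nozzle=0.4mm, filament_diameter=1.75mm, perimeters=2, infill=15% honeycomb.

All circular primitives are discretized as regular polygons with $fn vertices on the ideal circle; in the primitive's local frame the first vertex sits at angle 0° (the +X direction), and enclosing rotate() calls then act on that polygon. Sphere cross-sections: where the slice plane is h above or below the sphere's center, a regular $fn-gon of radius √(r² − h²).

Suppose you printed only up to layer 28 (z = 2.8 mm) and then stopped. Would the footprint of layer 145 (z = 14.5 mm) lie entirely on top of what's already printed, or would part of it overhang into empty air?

Compare the two slices. At z = 2.8: the r=11 sphere slices to a regular 32-gon of circumradius 7.332 (√(r²−h²) with h=8.2 from center) (area = (32/2)·7.332²·sin(360°/32) = 167.81 mm²); the r=10.5 cylinder at (5, 4) contributes a regular 32-gon of circumradius 10.5 (area = (32/2)·10.500²·sin(360°/32) = 344.14 mm²); Taking the first minus the rest: starting from the r=11 sphere (167.81 mm²), the r=10.5 cylinder at (5, 4) partially overlaps it — only the 129.69 mm² overlap (of its 344.14 mm²) is removed, clipping the outline — area = 38.12 mm². At z = 14.5: the sphere: section is a regular 32-gon, circumradius = √(r²−h²) = √(11²−3.5²) = 10.428 (area = (32/2)·10.428²·sin(360°/32) = 339.46 mm²); the cylinder at (5, 4) is absent (z outside [-2, 8.5]); Subtracting the remaining from the first: none of the subtracted shapes is present at this height, so the r=11 sphere is unchanged — area = 339.46 mm². Checking containment: at z = 14.5 the cross-section extends beyond the z = 2.8 cross-section by about 301.34 mm².

part overhangs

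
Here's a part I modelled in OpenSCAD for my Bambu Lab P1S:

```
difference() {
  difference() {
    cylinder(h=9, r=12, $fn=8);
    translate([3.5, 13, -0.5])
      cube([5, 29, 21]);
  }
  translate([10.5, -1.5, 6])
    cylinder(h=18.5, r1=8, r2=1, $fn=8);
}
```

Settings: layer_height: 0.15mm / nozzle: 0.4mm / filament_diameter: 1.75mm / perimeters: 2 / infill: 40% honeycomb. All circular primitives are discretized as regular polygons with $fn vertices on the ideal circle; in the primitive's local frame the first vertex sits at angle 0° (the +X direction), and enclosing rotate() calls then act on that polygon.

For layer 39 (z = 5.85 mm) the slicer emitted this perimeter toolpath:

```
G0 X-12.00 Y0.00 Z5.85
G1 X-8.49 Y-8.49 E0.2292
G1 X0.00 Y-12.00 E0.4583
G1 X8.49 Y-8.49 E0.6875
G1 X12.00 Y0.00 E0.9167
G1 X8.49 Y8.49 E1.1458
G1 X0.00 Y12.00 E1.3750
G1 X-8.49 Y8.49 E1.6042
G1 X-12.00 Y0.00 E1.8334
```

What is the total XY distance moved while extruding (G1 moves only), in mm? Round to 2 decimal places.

Sum the Euclidean lengths of each G1 segment: total = 73.50 mm.

73.50 mm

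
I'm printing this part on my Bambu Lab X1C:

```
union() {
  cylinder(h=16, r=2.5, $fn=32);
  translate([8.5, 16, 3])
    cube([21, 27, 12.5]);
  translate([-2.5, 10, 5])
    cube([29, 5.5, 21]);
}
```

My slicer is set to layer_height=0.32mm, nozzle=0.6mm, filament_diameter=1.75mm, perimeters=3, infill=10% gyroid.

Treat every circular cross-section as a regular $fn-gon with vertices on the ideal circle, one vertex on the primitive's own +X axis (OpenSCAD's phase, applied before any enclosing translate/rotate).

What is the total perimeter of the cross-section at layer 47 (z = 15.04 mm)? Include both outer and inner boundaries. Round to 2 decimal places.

At z = 15.04 mm: the r=2.5 cylinder contributes a regular 32-gon of circumradius 2.5 (perimeter = 2·32·2.500·sin(180°/32) = 15.68 mm); the cube at (8.5, 16) (footprint 21×27) is included at this height (perimeter 96.00 mm); the cube at (-2.5, 10) is present — its section is the full 29×5.5 rectangle (perimeter 69.00 mm); Combining (union): the 3 present regions are separate (no shared area or edge), so areas and boundary lengths simply add and each stays a separate island — boundary = 180.68 mm. Overall, the cross-section has 3 separate islands. Total boundary length (outer) = 180.68 mm.

180.68 mm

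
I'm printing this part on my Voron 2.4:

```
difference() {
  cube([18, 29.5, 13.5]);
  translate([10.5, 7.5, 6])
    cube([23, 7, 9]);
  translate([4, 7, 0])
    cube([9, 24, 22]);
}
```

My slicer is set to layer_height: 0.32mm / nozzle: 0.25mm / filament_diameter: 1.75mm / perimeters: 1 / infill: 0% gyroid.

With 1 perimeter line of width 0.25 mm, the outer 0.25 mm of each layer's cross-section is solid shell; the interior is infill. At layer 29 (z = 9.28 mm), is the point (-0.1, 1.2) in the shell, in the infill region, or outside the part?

outside

At z = 9.28 mm: the cube (footprint 18×29.5) is included at this height; the 23×7 cube at (10.5, 7.5) contributes its full rectangle; the cube at (4, 7) is present — its section is the full 9×24 rectangle; Taking the first minus the rest: starting from the 18×29.5 cube, the 23×7 cube at (10.5, 7.5) partially overlaps it — only the 52.50 mm² overlap (of its 161.00 mm²) is removed, clipping the outline; the 9×24 cube at (4, 7) partially overlaps it — only the 185.00 mm² overlap (of its 216.00 mm²) is removed, clipping the outline — 2 connected regions. Overall, the cross-section has 2 separate islands. The nearest boundary edge runs (0.00, 0.00)→(0.00, 29.50); distance from the point to it = 0.10 mm. The point is not inside any of the regions above, so it lies outside the cross-section (0.10 mm from the nearest boundary).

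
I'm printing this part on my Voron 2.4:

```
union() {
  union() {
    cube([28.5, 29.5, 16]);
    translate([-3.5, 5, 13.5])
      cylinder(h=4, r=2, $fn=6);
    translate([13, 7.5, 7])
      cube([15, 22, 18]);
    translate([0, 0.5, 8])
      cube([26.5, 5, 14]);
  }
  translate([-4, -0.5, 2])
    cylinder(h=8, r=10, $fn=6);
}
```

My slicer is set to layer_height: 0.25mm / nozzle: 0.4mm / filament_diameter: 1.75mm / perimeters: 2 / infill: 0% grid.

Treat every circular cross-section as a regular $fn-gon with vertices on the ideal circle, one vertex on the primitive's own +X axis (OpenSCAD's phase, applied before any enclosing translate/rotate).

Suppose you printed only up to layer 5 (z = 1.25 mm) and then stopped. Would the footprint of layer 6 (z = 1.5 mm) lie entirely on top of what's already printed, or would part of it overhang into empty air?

entirely on top

Compare the two slices. At z = 1.25: the 28.5×29.5 cube contributes its full rectangle (area 840.75 mm²); the cylinder at (-3.5, 5) is absent (z outside [13.5, 17.5]); the cube at (13, 7.5) is absent (z outside [7, 25]); the cube at (0, 0.5) is not intersected at this z (z outside [8, 22]); Combining (union): only the 28.5×29.5 cube is present, so the union is just that shape — area = 840.75 mm²; the cylinder at (-4, -0.5) is absent (z outside [2, 10]); Merging all regions: only that combined region is present, so the union is just that shape — area = 840.75 mm². At z = 1.5: the cube is present — its section is the full 28.5×29.5 rectangle (area 840.75 mm²); the cylinder at (-3.5, 5) is absent (z outside [13.5, 17.5]); the cube at (13, 7.5) is absent (z outside [7, 25]); the cube at (0, 0.5) is not intersected at this z (z outside [8, 22]); Taking the union: only the 28.5×29.5 cube is present, so the union is just that shape — area = 840.75 mm²; the cylinder at (-4, -0.5) is absent (z outside [2, 10]); Taking the union: only that combined region is present, so the union is just that shape — area = 840.75 mm². Checking containment: the cross-section at z = 1.5 is a subset of the cross-section at z = 1.25.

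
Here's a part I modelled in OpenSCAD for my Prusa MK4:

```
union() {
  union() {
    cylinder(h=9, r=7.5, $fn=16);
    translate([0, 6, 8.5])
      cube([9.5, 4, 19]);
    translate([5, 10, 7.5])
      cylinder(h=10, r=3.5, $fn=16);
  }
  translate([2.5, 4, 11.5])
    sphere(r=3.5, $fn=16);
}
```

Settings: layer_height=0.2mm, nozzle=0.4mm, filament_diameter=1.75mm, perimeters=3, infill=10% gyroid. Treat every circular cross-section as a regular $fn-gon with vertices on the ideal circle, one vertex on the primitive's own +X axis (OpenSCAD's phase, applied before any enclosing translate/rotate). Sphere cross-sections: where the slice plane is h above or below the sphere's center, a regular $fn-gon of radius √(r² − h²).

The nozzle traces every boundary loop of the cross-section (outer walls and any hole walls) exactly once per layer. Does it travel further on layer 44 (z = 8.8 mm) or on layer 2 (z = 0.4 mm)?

layer 44 (z = 8.8 mm)

Layer 44 (z = 8.8): the cylinder: section is a regular 16-gon, circumradius r=7.5 (perimeter = 2·16·7.500·sin(180°/16) = 46.82 mm); the 9.5×4 cube at (0, 6) contributes its full rectangle (perimeter 27.00 mm); the cylinder at (5, 10): section is a regular 16-gon, circumradius r=3.5 (perimeter = 2·16·3.500·sin(180°/16) = 21.85 mm); Combining (union): the regions partially overlap (shared area 22.88 mm²), so the edge portions inside another operand are dropped and the merged outline is re-measured after clipping — boundary = 67.39 mm; the sphere at (2.5, 4): section is a regular 16-gon, circumradius = √(r²−h²) = √(3.5²−2.7²) = 2.227 (perimeter = 2·16·2.227·sin(180°/16) = 13.90 mm); Combining (union): the r=3.5 sphere at (2.5, 4) lies entirely inside the result so far, so the union is just the result so far — boundary = 67.39 mm. So its perimeter = 67.39 mm. Layer 2 (z = 0.4): the cylinder: section is a regular 16-gon, circumradius r=7.5 (perimeter = 2·16·7.500·sin(180°/16) = 46.82 mm); the cube at (0, 6) is not intersected at this z (z outside [8.5, 27.5]); the cylinder at (5, 10) does not reach this height (z outside [7.5, 17.5]); Combining (union): only the r=7.5 cylinder is present, so the union is just that shape — boundary = 46.82 mm; the sphere at (2.5, 4) is not intersected at this z (|z−center|=11.100 > r=3.5); Combining (union): only the result so far is present, so the union is just that shape — boundary = 46.82 mm. So its perimeter = 46.82 mm. Layer 44 is larger (67.39 vs 46.82 mm).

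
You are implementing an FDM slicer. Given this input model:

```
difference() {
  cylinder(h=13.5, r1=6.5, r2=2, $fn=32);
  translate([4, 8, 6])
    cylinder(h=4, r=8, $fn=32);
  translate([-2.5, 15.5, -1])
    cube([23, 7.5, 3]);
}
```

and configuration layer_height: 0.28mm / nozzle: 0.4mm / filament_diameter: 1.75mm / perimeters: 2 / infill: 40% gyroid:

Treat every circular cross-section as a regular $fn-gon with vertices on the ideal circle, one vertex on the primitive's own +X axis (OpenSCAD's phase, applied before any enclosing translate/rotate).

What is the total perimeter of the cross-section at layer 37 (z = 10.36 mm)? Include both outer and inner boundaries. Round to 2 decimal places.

19.11 mm

At z = 10.36 mm: the cone: at t=0.767 of its height the radius interpolates to r₁+(r₂−r₁)t = 3.047, giving a regular 32-gon of that circumradius (perimeter = 2·32·3.047·sin(180°/32) = 19.11 mm); the cylinder at (4, 8) is absent (z outside [6, 10]); the cube at (-2.5, 15.5) is not intersected at this z (z outside [-1, 2]); Taking the first minus the rest: none of the subtracted shapes is present at this height, so the cone is unchanged — boundary = 19.11 mm. Overall, the cross-section is a single solid region. Total boundary length (outer) = 19.11 mm.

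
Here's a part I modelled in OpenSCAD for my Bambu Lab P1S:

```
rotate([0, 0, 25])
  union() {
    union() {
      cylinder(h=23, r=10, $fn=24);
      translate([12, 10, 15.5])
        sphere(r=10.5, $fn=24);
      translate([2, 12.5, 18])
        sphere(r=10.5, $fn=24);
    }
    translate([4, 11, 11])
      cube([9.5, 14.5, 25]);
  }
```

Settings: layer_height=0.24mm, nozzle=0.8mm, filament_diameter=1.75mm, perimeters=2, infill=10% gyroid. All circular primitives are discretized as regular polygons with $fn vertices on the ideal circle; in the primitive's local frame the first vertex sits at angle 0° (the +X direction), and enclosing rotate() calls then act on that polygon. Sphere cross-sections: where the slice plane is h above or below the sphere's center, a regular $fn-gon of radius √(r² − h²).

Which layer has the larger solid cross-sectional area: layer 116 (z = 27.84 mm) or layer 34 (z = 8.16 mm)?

Layer 116 (z = 27.84): the cylinder is not intersected at this z (z outside [0, 23]); the sphere at (12, 10) is not intersected at this z (|z−center|=12.340 > r=10.5); the r=10.5 sphere at (2, 12.5) contributes a regular 24-gon of circumradius √(10.5²−9.84²) = 3.664 (area = (24/2)·3.664²·sin(360°/24) = 41.69 mm²); Taking the union: only the r=10.5 sphere at (2, 12.5) is present, so the union is just that shape — area = 41.69 mm²; the cube at (4, 11) (footprint 9.5×14.5) is included at this height (area 137.75 mm²); Taking the union: the regions partially overlap — summed areas 179.44 mm² minus the doubly-counted overlap 5.82 mm² gives 173.62 mm² — area = 173.62 mm²; (whole slice rotated 25° about Z — lengths, areas and connectivity unchanged). So its area = 173.62 mm². Layer 34 (z = 8.16): the r=10 cylinder contributes a regular 24-gon of circumradius 10 (area = (24/2)·10.000²·sin(360°/24) = 310.58 mm²); the r=10.5 sphere at (12, 10) contributes a regular 24-gon of circumradius √(10.5²−7.34²) = 7.508 (area = (24/2)·7.508²·sin(360°/24) = 175.09 mm²); the r=10.5 sphere at (2, 12.5) slices to a regular 24-gon of circumradius 3.664 (√(r²−h²) with h=9.84 from center) (area = (24/2)·3.664²·sin(360°/24) = 41.69 mm²); Merging all regions: the regions partially overlap — summed areas 527.37 mm² minus the doubly-counted overlap 13.93 mm² gives 513.43 mm² — area = 513.43 mm²; the cube at (4, 11) does not reach this height (z outside [11, 36]); Taking the union: only that combined region is present, so the union is just that shape — area = 513.43 mm²; (whole slice rotated 25° about Z — lengths, areas and connectivity unchanged). So its area = 513.43 mm². Layer 34 is larger (513.43 vs 173.62 mm²).

layer 34 (z = 8.16 mm)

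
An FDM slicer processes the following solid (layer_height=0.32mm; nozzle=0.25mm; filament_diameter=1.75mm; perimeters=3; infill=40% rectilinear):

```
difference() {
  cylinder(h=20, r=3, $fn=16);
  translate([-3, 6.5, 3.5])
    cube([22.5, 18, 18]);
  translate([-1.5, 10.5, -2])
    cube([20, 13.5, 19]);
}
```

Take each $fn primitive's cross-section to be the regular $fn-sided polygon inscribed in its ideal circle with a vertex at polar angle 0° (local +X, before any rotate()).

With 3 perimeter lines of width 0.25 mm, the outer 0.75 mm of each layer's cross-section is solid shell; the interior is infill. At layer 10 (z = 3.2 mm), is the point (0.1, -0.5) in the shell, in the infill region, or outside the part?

infill

At z = 3.2 mm: the cylinder: section is a regular 16-gon, circumradius r=3; the cube at (-3, 6.5) is not intersected at this z (z outside [3.5, 21.5]); the 20×13.5 cube at (-1.5, 10.5) contributes its full rectangle; Subtracting the remaining from the first: starting from the r=3 cylinder, the 20×13.5 cube at (-1.5, 10.5) misses the remaining region (no effect) — 1 connected region. Overall, the cross-section is a single solid region. The nearest boundary edge runs (1.15, -2.77)→(-0.00, -3.00); distance from the point to it = 2.43 mm. The point is inside the cross-section and 2.43 mm from the nearest boundary — more than the 0.75 mm shell width (3 × 0.25), so it's in the infill interior.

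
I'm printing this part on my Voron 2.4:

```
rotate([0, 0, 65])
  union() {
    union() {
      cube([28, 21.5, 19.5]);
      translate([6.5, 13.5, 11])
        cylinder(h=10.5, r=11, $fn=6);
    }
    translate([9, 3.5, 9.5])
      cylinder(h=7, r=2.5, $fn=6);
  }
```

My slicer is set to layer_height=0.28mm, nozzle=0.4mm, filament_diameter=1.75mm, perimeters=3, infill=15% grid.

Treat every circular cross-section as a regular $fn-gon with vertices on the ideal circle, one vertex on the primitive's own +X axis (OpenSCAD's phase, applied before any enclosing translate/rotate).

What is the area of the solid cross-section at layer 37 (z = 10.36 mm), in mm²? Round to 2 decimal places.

At z = 10.36 mm: the cube (footprint 28×21.5) is included at this height (area 602.00 mm²); the cylinder at (6.5, 13.5) is not intersected at this z (z outside [11, 21.5]); Merging all regions: only the 28×21.5 cube is present, so the union is just that shape — area = 602.00 mm²; the r=2.5 cylinder at (9, 3.5) contributes a regular 6-gon of circumradius 2.5 (area = (6/2)·2.500²·sin(360°/6) = 16.24 mm²); Combining (union): the r=2.5 cylinder at (9, 3.5) lies entirely inside the result so far, so the union is just the result so far — area = 602.00 mm²; (whole slice rotated 65° about Z — lengths, areas and connectivity unchanged). Overall, the cross-section is a single solid region. Net area = 602.00 mm².

602.00 mm²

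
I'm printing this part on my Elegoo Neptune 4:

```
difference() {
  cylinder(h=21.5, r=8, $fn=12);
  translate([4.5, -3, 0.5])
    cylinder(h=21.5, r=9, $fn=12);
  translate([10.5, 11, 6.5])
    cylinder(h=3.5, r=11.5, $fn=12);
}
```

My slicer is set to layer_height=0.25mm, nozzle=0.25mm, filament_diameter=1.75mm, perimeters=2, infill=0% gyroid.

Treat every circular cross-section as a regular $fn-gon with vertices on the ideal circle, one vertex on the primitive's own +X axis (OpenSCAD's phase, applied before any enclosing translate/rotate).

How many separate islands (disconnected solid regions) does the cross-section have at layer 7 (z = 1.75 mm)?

1

At z = 1.75 mm: the cylinder: section is a regular 12-gon, circumradius r=8; the r=9 cylinder at (4.5, -3) contributes a regular 12-gon of circumradius 9; the cylinder at (10.5, 11) is not intersected at this z (z outside [6.5, 10]); After the difference (first − rest): starting from the r=8 cylinder, the r=9 cylinder at (4.5, -3) partially overlaps it — only the 127.64 mm² overlap (of its 243.00 mm²) is removed, clipping the outline — 1 connected region. Overall, the cross-section is a single solid region. Island count = 1.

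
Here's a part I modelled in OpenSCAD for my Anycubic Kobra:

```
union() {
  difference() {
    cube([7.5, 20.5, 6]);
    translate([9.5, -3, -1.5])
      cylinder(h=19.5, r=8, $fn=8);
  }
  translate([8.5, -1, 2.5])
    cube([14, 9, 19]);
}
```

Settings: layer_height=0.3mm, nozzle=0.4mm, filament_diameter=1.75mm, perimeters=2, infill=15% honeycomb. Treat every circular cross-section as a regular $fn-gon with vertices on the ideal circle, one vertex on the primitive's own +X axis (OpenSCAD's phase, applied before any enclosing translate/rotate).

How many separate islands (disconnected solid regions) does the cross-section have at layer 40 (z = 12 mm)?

1

At z = 12 mm: the cube does not reach this height (z outside [0, 6]); the r=8 cylinder at (9.5, -3) contributes a regular 8-gon of circumradius 8; After the difference (first − rest): the first operand is absent here, so nothing remains; the cube at (8.5, -1) (footprint 14×9) is included at this height; Taking the union: only the 14×9 cube at (8.5, -1) is present, so the union is just that shape — 1 connected region. Overall, the cross-section is a single solid region. Island count = 1.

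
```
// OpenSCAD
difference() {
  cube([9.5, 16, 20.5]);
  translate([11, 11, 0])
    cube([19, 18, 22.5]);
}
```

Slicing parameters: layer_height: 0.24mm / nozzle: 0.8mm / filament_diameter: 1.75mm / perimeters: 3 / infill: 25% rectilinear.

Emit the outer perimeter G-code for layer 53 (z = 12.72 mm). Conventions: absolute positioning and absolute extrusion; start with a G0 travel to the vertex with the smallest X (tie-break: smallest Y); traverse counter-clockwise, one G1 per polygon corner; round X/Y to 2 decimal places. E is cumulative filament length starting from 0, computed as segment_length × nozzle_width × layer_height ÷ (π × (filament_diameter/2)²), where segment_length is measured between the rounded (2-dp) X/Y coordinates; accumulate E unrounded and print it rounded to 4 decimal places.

At z = 12.72 mm: the 9.5×16 cube contributes its full rectangle; the cube at (11, 11) is present — its section is the full 19×18 rectangle; Subtracting the remaining from the first: starting from the 9.5×16 cube, the 19×18 cube at (11, 11) misses the remaining region (no effect) — 1 connected region. The outline is a single polygon with 4 vertices. Extrusion per mm of travel: 0.8 × 0.24 / (π × 0.875²) = 0.079824. Accumulating E over each segment gives final E = 4.0710.

G0 X0.00 Y0.00 Z12.72
G1 X9.50 Y0.00 E0.7583
G1 X9.50 Y16.00 E2.0355
G1 X0.00 Y16.00 E2.7939
G1 X0.00 Y0.00 E4.0710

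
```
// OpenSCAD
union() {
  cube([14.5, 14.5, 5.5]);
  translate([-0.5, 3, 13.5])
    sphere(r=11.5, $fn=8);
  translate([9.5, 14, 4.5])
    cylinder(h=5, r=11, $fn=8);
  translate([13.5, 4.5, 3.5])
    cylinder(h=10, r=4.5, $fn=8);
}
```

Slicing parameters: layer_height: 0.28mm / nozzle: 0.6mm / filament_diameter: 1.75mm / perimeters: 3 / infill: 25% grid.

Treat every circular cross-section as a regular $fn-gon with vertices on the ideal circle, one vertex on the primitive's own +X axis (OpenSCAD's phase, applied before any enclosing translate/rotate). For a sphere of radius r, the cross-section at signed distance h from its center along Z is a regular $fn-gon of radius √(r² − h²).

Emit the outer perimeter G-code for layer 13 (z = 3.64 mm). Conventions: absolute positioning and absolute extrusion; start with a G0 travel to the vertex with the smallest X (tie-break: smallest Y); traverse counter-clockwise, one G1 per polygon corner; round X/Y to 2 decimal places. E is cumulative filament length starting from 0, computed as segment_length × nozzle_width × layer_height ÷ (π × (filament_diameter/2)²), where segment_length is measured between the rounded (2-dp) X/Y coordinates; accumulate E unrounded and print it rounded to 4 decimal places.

G0 X-6.42 Y3.00 Z3.64
G1 X-4.69 Y-1.19 E0.3166
G1 X-0.50 Y-2.92 E0.6332
G1 X3.69 Y-1.19 E0.9499
G1 X4.18 Y0.00 E1.0397
G1 X14.50 Y0.00 E1.7606
G1 X14.50 Y0.41 E1.7892
G1 X16.68 Y1.32 E1.9542
G1 X18.00 Y4.50 E2.1947
G1 X16.68 Y7.68 E2.4352
G1 X14.50 Y8.59 E2.6002
G1 X14.50 Y14.50 E3.0130
G1 X0.00 Y14.50 E4.0257
G1 X0.00 Y8.71 E4.4301
G1 X-0.50 Y8.92 E4.4680
G1 X-4.69 Y7.19 E4.7846
G1 X-6.42 Y3.00 E5.1013

At z = 3.64 mm: the cube is present — its section is the full 14.5×14.5 rectangle; the r=11.5 sphere at (-0.5, 3) contributes a regular 8-gon of circumradius √(11.5²−9.86²) = 5.919; the cylinder at (9.5, 14) does not reach this height (z outside [4.5, 9.5]); the r=4.5 cylinder at (13.5, 4.5) contributes a regular 8-gon of circumradius 4.5; Merging all regions: the regions partially overlap (shared area 73.48 mm²), so overlapping operands fuse into one piece — 1 connected region. The outline is a single polygon with 16 vertices. Extrusion per mm of travel: 0.6 × 0.28 / (π × 0.875²) = 0.069846. Accumulating E over each segment gives final E = 5.1013.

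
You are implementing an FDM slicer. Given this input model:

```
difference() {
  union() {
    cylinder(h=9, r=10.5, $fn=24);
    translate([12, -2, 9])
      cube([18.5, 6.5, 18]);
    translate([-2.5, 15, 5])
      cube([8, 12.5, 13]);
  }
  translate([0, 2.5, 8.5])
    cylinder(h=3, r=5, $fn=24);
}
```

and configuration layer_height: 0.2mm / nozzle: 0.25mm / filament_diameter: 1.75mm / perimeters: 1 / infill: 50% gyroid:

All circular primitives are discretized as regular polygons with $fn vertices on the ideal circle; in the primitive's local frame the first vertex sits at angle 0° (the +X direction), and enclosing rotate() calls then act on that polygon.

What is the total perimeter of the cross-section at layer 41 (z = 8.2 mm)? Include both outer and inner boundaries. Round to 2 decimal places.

At z = 8.2 mm: the cylinder: section is a regular 24-gon, circumradius r=10.5 (perimeter = 2·24·10.500·sin(180°/24) = 65.79 mm); the cube at (12, -2) is not intersected at this z (z outside [9, 27]); the cube at (-2.5, 15) is present — its section is the full 8×12.5 rectangle (perimeter 41.00 mm); Combining (union): the 2 present regions are separate (no shared area or edge), so areas and boundary lengths simply add and each stays a separate island — boundary = 106.79 mm; the cylinder at (0, 2.5) is absent (z outside [8.5, 11.5]); Taking the first minus the rest: none of the subtracted shapes is present at this height, so that combined region is unchanged — boundary = 106.79 mm. Overall, the cross-section has 2 separate islands. Total boundary length (outer) = 106.79 mm.

106.79 mm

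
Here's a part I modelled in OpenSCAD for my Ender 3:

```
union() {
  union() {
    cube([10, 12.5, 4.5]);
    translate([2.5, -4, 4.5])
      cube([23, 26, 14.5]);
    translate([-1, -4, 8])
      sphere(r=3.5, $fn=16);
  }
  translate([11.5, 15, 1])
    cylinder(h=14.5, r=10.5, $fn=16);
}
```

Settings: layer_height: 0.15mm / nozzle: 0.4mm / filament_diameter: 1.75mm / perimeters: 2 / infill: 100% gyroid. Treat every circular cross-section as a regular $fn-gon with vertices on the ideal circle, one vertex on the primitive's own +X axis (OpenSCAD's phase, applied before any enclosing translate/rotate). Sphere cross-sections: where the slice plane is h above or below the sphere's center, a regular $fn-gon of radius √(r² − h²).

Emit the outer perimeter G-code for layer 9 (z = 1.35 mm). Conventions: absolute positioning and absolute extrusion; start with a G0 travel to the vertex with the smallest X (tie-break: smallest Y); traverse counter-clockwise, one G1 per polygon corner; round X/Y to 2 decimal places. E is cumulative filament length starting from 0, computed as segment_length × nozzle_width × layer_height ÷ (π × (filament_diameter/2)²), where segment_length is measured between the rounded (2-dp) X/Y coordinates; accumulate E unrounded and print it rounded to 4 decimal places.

G0 X0.00 Y0.00 Z1.35
G1 X10.00 Y0.00 E0.2495
G1 X10.00 Y4.80 E0.3692
G1 X11.50 Y4.50 E0.4073
G1 X15.52 Y5.30 E0.5096
G1 X18.92 Y7.58 E0.6117
G1 X21.20 Y10.98 E0.7138
G1 X22.00 Y15.00 E0.8161
G1 X21.20 Y19.02 E0.9183
G1 X18.92 Y22.42 E1.0204
G1 X15.52 Y24.70 E1.1226
G1 X11.50 Y25.50 E1.2248
G1 X7.48 Y24.70 E1.3270
G1 X4.08 Y22.42 E1.4292
G1 X1.80 Y19.02 E1.5313
G1 X1.00 Y15.00 E1.6335
G1 X1.50 Y12.50 E1.6971
G1 X0.00 Y12.50 E1.7345
G1 X0.00 Y0.00 E2.0464

At z = 1.35 mm: the cube (footprint 10×12.5) is included at this height; the cube at (2.5, -4) does not reach this height (z outside [4.5, 19]); the sphere at (-1, -4) is not intersected at this z (|z−center|=6.650 > r=3.5); Combining (union): only the 10×12.5 cube is present, so the union is just that shape — 1 connected region; the r=10.5 cylinder at (11.5, 15) gives a regular 16-gon of circumradius 10.5 (constant along its height); Merging all regions: the regions partially overlap (shared area 46.98 mm²), so overlapping operands fuse into one piece — 1 connected region. The outline is a single polygon with 18 vertices. Extrusion per mm of travel: 0.4 × 0.15 / (π × 0.875²) = 0.024945. Accumulating E over each segment gives final E = 2.0464.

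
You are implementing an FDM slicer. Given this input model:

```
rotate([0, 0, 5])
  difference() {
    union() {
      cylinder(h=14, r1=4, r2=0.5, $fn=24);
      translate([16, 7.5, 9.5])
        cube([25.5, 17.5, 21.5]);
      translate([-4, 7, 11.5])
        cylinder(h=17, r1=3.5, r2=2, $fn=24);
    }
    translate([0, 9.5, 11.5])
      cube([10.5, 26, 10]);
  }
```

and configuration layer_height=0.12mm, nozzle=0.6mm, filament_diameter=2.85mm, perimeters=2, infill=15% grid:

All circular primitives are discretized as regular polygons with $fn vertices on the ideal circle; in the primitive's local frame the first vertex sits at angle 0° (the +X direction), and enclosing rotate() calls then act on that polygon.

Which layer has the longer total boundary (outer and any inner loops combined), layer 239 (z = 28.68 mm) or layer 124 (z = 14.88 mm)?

layer 124 (z = 14.88 mm)

Layer 239 (z = 28.68): the cone is not intersected at this z (z outside [0, 14]); the cube at (16, 7.5) is present — its section is the full 25.5×17.5 rectangle (perimeter 86.00 mm); the cone at (-4, 7) is absent (z outside [11.5, 28.5]); Merging all regions: only the 25.5×17.5 cube at (16, 7.5) is present, so the union is just that shape — boundary = 86.00 mm; the cube at (0, 9.5) does not reach this height (z outside [11.5, 21.5]); Taking the first minus the rest: none of the subtracted shapes is present at this height, so that combined region is unchanged — boundary = 86.00 mm; (rotated 5° about Z; rotation is an isometry so areas/perimeters/island counts are preserved). So its perimeter = 86.00 mm. Layer 124 (z = 14.88): the cone is absent (z outside [0, 14]); the 25.5×17.5 cube at (16, 7.5) contributes its full rectangle (perimeter 86.00 mm); the cone at (-4, 7): at t=0.199 of its height the radius interpolates to r₁+(r₂−r₁)t = 3.202, giving a regular 24-gon of that circumradius (perimeter = 2·24·3.202·sin(180°/24) = 20.06 mm); Merging all regions: the 2 present regions are separate (no shared area or edge), so areas and boundary lengths simply add and each stays a separate island — boundary = 106.06 mm; the cube at (0, 9.5) is present — its section is the full 10.5×26 rectangle (perimeter 73.00 mm); After the difference (first − rest): starting from the result so far, the 10.5×26 cube at (0, 9.5) misses the remaining region (no effect) — boundary = 106.06 mm; (whole slice rotated 5° about Z — lengths, areas and connectivity unchanged). So its perimeter = 106.06 mm. Layer 124 is larger (106.06 vs 86.00 mm).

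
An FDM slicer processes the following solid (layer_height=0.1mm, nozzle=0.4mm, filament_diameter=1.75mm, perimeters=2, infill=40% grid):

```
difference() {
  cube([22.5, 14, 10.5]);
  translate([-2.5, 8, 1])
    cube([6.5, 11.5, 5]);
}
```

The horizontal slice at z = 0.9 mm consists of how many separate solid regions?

1

At z = 0.9 mm: the cube is present — its section is the full 22.5×14 rectangle; the cube at (-2.5, 8) is absent (z outside [1, 6]); Taking the first minus the rest: none of the subtracted shapes is present at this height, so the 22.5×14 cube is unchanged — 1 connected region. The result has 1 disconnected region.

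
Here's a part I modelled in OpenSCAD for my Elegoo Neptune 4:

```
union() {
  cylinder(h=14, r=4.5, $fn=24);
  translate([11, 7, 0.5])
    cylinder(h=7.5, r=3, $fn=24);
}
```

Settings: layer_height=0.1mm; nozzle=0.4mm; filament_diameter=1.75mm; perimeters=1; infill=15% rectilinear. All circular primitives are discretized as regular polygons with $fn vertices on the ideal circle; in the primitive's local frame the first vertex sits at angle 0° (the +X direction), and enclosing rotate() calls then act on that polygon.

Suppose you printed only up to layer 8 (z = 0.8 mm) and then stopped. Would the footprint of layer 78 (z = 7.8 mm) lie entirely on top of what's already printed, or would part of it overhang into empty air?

entirely on top

Compare the two slices. At z = 0.8: the cylinder: section is a regular 24-gon, circumradius r=4.5 (area = (24/2)·4.500²·sin(360°/24) = 62.89 mm²); the cylinder at (11, 7): section is a regular 24-gon, circumradius r=3 (area = (24/2)·3.000²·sin(360°/24) = 27.95 mm²); Combining (union): the 2 present regions are separate (no shared area or edge), so areas and boundary lengths simply add and each stays a separate island — area = 90.85 mm². At z = 7.8: the r=4.5 cylinder gives a regular 24-gon of circumradius 4.5 (constant along its height) (area = (24/2)·4.500²·sin(360°/24) = 62.89 mm²); the r=3 cylinder at (11, 7) gives a regular 24-gon of circumradius 3 (constant along its height) (area = (24/2)·3.000²·sin(360°/24) = 27.95 mm²); Merging all regions: the 2 present regions are separate (no shared area or edge), so areas and boundary lengths simply add and each stays a separate island — area = 90.85 mm². Checking containment: the cross-section at z = 7.8 is a subset of the cross-section at z = 0.8.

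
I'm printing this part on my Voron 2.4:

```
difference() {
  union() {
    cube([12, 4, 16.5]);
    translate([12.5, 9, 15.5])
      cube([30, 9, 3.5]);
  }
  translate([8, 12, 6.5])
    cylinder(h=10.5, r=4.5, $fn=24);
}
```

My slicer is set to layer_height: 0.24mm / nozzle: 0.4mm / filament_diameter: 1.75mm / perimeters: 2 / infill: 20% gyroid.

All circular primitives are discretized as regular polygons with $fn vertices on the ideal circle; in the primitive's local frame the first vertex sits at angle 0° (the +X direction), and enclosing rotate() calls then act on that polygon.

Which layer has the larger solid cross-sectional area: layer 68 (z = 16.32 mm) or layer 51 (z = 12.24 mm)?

Layer 68 (z = 16.32): the 12×4 cube contributes its full rectangle (area 48.00 mm²); the cube at (12.5, 9) (footprint 30×9) is included at this height (area 270.00 mm²); Merging all regions: the 2 present regions are separate (no shared area or edge), so areas and boundary lengths simply add and each stays a separate island — area = 318.00 mm²; the r=4.5 cylinder at (8, 12) contributes a regular 24-gon of circumradius 4.5 (area = (24/2)·4.500²·sin(360°/24) = 62.89 mm²); Subtracting the remaining from the first: starting from that combined region (318.00 mm²), the r=4.5 cylinder at (8, 12) misses the remaining region (no effect) — area = 318.00 mm². So its area = 318.00 mm². Layer 51 (z = 12.24): the 12×4 cube contributes its full rectangle (area 48.00 mm²); the cube at (12.5, 9) is absent (z outside [15.5, 19]); Combining (union): only the 12×4 cube is present, so the union is just that shape — area = 48.00 mm²; the r=4.5 cylinder at (8, 12) contributes a regular 24-gon of circumradius 4.5 (area = (24/2)·4.500²·sin(360°/24) = 62.89 mm²); Subtracting the remaining from the first: starting from that combined region (48.00 mm²), the r=4.5 cylinder at (8, 12) misses the remaining region (no effect) — area = 48.00 mm². So its area = 48.00 mm². Layer 68 is larger (318.00 vs 48.00 mm²).

layer 68 (z = 16.32 mm)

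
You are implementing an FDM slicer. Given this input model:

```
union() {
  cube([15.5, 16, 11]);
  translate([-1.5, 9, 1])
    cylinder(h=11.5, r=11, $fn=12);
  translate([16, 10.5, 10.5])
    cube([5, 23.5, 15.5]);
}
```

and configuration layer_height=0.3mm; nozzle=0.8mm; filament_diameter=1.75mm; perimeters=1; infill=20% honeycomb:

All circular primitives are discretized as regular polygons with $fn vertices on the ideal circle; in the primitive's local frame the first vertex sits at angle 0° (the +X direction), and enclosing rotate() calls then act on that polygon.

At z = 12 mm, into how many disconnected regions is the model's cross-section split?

2

At z = 12 mm: the cube is absent (z outside [0, 11]); the cylinder at (-1.5, 9): section is a regular 12-gon, circumradius r=11; the cube at (16, 10.5) is present — its section is the full 5×23.5 rectangle; Merging all regions: the 2 present regions are separate (no shared area or edge), so areas and boundary lengths simply add and each stays a separate island — 2 connected regions. The result has 2 disconnected regions.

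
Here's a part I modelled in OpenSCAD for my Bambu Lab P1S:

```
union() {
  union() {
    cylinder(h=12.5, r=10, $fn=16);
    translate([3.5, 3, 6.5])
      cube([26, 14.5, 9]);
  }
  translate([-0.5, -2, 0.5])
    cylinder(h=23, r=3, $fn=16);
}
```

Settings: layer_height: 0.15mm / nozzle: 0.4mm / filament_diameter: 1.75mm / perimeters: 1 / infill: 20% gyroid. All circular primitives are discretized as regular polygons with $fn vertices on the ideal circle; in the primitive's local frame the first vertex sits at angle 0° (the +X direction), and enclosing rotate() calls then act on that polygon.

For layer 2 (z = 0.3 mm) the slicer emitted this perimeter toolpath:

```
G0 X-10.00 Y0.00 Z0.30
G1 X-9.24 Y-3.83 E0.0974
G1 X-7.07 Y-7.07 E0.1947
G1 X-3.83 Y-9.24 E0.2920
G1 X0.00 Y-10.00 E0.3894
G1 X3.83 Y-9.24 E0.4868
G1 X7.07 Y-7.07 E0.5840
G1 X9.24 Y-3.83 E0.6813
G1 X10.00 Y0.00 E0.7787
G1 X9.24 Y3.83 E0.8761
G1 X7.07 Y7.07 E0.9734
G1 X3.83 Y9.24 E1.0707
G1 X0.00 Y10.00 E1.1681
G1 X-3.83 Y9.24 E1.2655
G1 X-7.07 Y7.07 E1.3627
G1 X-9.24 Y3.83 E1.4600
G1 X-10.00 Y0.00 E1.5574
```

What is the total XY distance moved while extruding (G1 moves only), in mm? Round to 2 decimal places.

62.43 mm

Sum the Euclidean lengths of each G1 segment: total = 62.43 mm.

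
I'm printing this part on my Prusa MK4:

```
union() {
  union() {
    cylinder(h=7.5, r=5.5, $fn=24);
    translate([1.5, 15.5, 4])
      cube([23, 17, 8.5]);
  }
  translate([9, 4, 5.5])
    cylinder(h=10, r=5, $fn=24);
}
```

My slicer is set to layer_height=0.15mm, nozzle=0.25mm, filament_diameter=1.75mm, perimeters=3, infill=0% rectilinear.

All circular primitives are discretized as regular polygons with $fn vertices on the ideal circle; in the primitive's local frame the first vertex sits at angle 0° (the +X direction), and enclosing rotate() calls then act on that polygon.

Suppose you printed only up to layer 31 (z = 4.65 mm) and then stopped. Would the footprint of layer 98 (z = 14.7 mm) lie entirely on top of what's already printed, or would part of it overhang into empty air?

part overhangs

Compare the two slices. At z = 4.65: the r=5.5 cylinder gives a regular 24-gon of circumradius 5.5 (constant along its height) (area = (24/2)·5.500²·sin(360°/24) = 93.95 mm²); the cube at (1.5, 15.5) (footprint 23×17) is included at this height (area 391.00 mm²); Taking the union: the 2 present regions are separate (no shared area or edge), so areas and boundary lengths simply add and each stays a separate island — area = 484.95 mm²; the cylinder at (9, 4) does not reach this height (z outside [5.5, 15.5]); Combining (union): only that combined region is present, so the union is just that shape — area = 484.95 mm². At z = 14.7: the cylinder does not reach this height (z outside [0, 7.5]); the cube at (1.5, 15.5) does not reach this height (z outside [4, 12.5]); Taking the union: nothing is present at this height; the r=5 cylinder at (9, 4) gives a regular 24-gon of circumradius 5 (constant along its height) (area = (24/2)·5.000²·sin(360°/24) = 77.65 mm²); Combining (union): only the r=5 cylinder at (9, 4) is present, so the union is just that shape — area = 77.65 mm². Checking containment: at z = 14.7 the cross-section extends beyond the z = 4.65 cross-section by about 76.29 mm².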